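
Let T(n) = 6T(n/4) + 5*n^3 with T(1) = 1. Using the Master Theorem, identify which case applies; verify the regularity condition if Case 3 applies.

a=6, b=4, f(n)=5*n^3.
log_4(6) = 1.292 < 3.
f(n) = Omega(n^(1.292+epsilon)) for some epsilon > 0, so Case 3 is the candidate.
Regularity: a*f(n/b) = 6*5*(n/4)^3 = (6/64)*5*n^3 <= c*f(n) with c = 6/64 < 1. Satisfied.
Case 3: T(n) = Theta(n^3).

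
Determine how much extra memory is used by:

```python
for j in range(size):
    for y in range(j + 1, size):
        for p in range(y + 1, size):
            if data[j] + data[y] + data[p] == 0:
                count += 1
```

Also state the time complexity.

Space complexity: O(1).
Only a constant amount of auxiliary storage is used; nothing grows with n.
Time complexity: O(n^3).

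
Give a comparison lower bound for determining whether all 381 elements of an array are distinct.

In the algebraic decision-tree model, the YES region for element distinctness on 381 elements has 381! connected components (one per ordering). Ben-Or's theorem then gives a lower bound of Omega(log(n!)) = Omega(n log n).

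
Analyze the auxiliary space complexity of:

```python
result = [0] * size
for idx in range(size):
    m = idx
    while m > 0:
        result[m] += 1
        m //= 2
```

Space complexity: O(n).
Auxiliary storage grows linearly with the input size n in the worst case.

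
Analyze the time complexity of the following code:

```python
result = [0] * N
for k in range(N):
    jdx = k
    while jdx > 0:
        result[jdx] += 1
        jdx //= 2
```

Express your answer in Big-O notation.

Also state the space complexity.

Time complexity: O(n log n).
Space complexity: O(n).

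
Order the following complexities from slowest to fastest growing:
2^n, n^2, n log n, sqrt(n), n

Ordered by growth rate: sqrt(n) < n < n log n < n^2 < 2^n.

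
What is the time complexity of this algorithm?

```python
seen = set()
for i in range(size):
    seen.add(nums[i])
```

Time complexity: O(n).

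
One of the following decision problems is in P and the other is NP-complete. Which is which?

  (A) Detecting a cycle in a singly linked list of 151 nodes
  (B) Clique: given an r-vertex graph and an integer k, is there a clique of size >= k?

(A) is P: Floyd's tortoise-and-hare runs in O(n) time, O(1) space.
(B) is NP-complete: complement of Independent Set / Vertex Cover (with k part of the input).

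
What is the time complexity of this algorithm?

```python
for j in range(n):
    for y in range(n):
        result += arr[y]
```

Time complexity: O(n^2).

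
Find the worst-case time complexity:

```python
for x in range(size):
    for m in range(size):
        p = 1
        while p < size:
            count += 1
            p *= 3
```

Time complexity: O(n^2 log n).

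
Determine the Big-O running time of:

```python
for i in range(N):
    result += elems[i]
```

Time complexity: O(n).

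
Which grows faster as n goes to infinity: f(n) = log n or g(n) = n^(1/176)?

g(n) = n^(1/176) grows faster: any positive power of n dominates log n.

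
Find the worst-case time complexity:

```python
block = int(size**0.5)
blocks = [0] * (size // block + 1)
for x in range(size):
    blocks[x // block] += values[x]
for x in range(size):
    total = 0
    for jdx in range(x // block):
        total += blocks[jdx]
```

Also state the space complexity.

Time complexity: O(n * sqrt(n)).
Space complexity: O(sqrt(n)).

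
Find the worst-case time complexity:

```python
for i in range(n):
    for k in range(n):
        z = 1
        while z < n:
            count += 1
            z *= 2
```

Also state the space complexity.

Time complexity: O(n^2 log n).
Space complexity: O(1).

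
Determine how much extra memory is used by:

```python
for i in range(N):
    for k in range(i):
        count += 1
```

Space complexity: O(1).
Only a constant amount of auxiliary storage is used; nothing grows with n.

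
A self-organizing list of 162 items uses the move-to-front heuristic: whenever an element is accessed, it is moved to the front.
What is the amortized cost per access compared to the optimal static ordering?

With potential Phi = number of inversions between the MTF list and the optimal static list (at most C(162,2)), each access has amortized cost at most 2 * (cost under optimal static ordering). This is the move-to-front 2-competitiveness result.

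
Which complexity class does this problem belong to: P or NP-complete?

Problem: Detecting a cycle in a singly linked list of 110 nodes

This problem is in P: Floyd's tortoise-and-hare runs in O(n) time, O(1) space.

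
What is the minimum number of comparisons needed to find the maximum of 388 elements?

Finding the maximum requires 387 comparisons. Each comparison eliminates exactly one candidate. With 388 candidates, we need 387 eliminations.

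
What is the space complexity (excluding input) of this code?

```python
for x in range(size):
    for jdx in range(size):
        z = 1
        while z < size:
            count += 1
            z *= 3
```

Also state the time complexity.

Space complexity: O(1).
Only a constant amount of auxiliary storage is used; nothing grows with n.
Time complexity: O(n^2 log n).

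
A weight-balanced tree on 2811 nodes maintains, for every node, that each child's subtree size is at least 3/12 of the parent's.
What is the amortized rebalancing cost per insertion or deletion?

With balance ratio 3/12, tree height is O(log_{12/3}(2811)) = O(log n). A rebalance at a node of size s costs O(s) but requires Omega(s) updates in that subtree to retrigger. Summed over the O(log n) ancestors of the touched leaf, amortized rebalancing is O(log n).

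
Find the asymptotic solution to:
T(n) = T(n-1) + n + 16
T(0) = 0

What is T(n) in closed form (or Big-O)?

Dominant term in sum is 1*sum(i, i=1..n) = 1*n*(n+1)/2 = O(n^2).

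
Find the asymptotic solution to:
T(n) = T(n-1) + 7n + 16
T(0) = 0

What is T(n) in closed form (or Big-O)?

Dominant term in sum is 7*sum(i, i=1..n) = 7*n*(n+1)/2 = O(n^2).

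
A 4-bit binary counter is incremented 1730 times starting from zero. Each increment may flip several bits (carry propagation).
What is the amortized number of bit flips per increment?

Bit i flips on every 2^i-th increment, so over 1730 increments bit i flips floor(1730/2^i) times. Summing over i: total flips < 2 * 1730. Amortized: < 2 = O(1) per increment.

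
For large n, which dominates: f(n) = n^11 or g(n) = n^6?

f(n) = n^11 grows faster: n^11/n^6 = n^5 -> infinity.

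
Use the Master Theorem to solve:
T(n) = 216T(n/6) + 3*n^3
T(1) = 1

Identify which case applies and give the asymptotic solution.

a=216, b=6, f(n)=3*n^3.
log_6(216) = 3, so n^(log_b(a)) = n^3.
f(n) = Theta(n^3), so Case 2 applies.
T(n) = Theta(n^3 log n).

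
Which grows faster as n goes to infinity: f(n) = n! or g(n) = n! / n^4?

f(n) = n! grows faster: the ratio n!/(n!/n^4) = n^4 -> infinity.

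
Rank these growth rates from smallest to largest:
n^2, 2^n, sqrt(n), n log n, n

Ordered by growth rate: sqrt(n) < n < n log n < n^2 < 2^n.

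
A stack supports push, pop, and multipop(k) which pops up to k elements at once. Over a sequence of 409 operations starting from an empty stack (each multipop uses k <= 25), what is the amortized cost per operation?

Each element is pushed exactly once and popped at most once (whether by pop or as part of a multipop). So the total number of individual pops over the whole sequence is at most the number of pushes, which is at most 409. Total work <= 2 * 409, hence O(1) amortized per operation.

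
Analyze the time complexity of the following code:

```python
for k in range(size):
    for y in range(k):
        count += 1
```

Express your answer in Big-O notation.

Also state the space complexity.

Time complexity: O(n^2).
Space complexity: O(1).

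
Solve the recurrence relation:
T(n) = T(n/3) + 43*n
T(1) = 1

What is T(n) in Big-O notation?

Geometric series: 43*n*(1 + 1/3 + 1/3^2 + ...) = O(n). T(n) = O(n).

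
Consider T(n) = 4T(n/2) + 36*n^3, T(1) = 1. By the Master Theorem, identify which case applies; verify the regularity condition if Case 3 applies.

a=4, b=2, f(n)=36*n^3.
log_2(4) = 2 < 3.
f(n) = Omega(n^(2+epsilon)) for some epsilon > 0, so Case 3 is the candidate.
Regularity: a*f(n/b) = 4*36*(n/2)^3 = (4/8)*36*n^3 <= c*f(n) with c = 4/8 < 1. Satisfied.
Case 3: T(n) = Theta(n^3).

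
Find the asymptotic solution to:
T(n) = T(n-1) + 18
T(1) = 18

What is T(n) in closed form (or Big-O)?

Unrolling: T(n) = T(n-1) + 18 = T(n-2) + 2*18 = ... = T(1) + (n-1)*18 = 18 + (n-1)*18 = 18n.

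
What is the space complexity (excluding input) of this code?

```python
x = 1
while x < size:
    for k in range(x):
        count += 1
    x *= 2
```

Space complexity: O(1).
Only a constant amount of auxiliary storage is used; nothing grows with n.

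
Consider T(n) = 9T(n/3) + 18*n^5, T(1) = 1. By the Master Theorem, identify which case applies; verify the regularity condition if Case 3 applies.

a=9, b=3, f(n)=18*n^5.
log_3(9) = 2 < 5.
f(n) = Omega(n^(2+epsilon)) for some epsilon > 0, so Case 3 is the candidate.
Regularity: a*f(n/b) = 9*18*(n/3)^5 = (9/243)*18*n^5 <= c*f(n) with c = 9/243 < 1. Satisfied.
Case 3: T(n) = Theta(n^5).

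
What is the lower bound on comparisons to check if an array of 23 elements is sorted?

To verify 23 elements are sorted, we must compare each consecutive pair. Skipping any pair allows an adversary to swap them. Therefore 22 comparisons are necessary and sufficient.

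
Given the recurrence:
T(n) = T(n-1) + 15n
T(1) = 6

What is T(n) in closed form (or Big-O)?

Unrolling: T(n) = 6 + 15*(2 + 3 + ... + n) = 6 + 15*(n(n+1)/2 - 1) = O(n^2).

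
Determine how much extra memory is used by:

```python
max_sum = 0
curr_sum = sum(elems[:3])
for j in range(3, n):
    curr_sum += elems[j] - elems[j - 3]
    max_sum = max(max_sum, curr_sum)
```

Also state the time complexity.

Space complexity: O(1).
Only a constant amount of auxiliary storage is used; nothing grows with n.
Time complexity: O(n).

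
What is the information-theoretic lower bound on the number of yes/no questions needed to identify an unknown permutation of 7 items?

There are 7! = 5040 permutations. Each yes/no question gives at most 1 bit, so at least ceil(log_2(5040)) = 13 questions are needed.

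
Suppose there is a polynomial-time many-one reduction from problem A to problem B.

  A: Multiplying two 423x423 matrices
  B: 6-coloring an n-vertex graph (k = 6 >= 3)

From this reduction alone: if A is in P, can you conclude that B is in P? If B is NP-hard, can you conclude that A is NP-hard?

A poly-time reduction A <=_p B transfers tractability DOWN (B easy => A easy) and hardness UP (A hard => B hard), not the reverse.
From A in P, the reduction alone does NOT give B in P: any problem in P trivially reduces to SAT, yet SAT is not known to be in P.
From B NP-hard, the reduction alone does NOT give A NP-hard: again, easy problems reduce to hard ones.
(Here in fact A is P and B is NP-complete.)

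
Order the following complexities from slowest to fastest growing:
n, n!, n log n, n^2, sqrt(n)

Ordered by growth rate: sqrt(n) < n < n log n < n^2 < n!.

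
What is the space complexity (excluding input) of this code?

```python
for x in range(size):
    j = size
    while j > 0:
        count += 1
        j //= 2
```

Space complexity: O(1).
Only a constant amount of auxiliary storage is used; nothing grows with n.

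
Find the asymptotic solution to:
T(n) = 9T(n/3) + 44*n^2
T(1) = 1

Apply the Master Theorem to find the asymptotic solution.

a=9, b=3, f(n)=44*n^2. log_3(9) = 2. Case 2: T(n) = O(n^2 log n).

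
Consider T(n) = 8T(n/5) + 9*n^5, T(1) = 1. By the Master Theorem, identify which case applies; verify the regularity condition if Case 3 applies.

a=8, b=5, f(n)=9*n^5.
log_5(8) = 1.292 < 5.
f(n) = Omega(n^(1.292+epsilon)) for some epsilon > 0, so Case 3 is the candidate.
Regularity: a*f(n/b) = 8*9*(n/5)^5 = (8/3125)*9*n^5 <= c*f(n) with c = 8/3125 < 1. Satisfied.
Case 3: T(n) = Theta(n^5).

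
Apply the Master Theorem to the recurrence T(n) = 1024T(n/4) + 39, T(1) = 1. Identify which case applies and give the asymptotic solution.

a=1024, b=4, f(n)=39.
log_4(1024) = 5 > 0.
Since f(n) = O(n^0) is polynomially smaller than n^5, Case 1 applies.
T(n) = Theta(n^5).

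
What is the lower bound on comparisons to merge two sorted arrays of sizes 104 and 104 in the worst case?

Adversary: with |104 - 104| <= 1 the inputs can be fully interleaved so that every adjacent pair in the merged output comes from different arrays. Then each of the 207 adjacent pairs must be directly compared, or the algorithm cannot determine their relative order. Standard merge meets this bound.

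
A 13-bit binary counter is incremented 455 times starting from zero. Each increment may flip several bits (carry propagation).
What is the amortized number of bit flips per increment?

Bit i flips on every 2^i-th increment, so over 455 increments bit i flips floor(455/2^i) times. Summing over i: total flips < 2 * 455. Amortized: < 2 = O(1) per increment.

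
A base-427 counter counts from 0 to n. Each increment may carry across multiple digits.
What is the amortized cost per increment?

Digit at position i changes every 427^i increments. Total digit changes over n increments: n * 427/(427-1) = O(n). Amortized: O(1).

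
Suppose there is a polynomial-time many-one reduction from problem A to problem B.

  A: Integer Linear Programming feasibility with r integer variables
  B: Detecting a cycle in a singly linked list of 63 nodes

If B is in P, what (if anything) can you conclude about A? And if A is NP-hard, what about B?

A poly-time reduction A <=_p B means any A-instance can be transformed to a B-instance in poly time.
If B is in P: compose the reduction with B's poly-time algorithm to solve A in poly time, so A is in P.
If A is NP-hard: every NP problem reduces to A, which reduces to B; composing reductions, every NP problem reduces to B, so B is NP-hard.
(Here in fact A is NP-complete and B is in P, so no such reduction is known -- its existence would imply P = NP; the analysis concerns only what the assumed reduction would or would not let you conclude.)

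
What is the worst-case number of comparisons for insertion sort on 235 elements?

Insertion sort on reverse-sorted input: 1 + 2 + ... + (235-1) = 27495 comparisons.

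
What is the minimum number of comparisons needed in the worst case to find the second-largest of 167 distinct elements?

Lower bound: finding the max needs 167-1 comparisons. By the adversary weight-doubling argument, the max must personally win >= ceil(log_2(167)) = 8 comparisons; the 2nd-largest is among those 8 losers, needing 8-1 more comparisons. Total >= 167-1 + 8-1 = 173. A balanced knockout tournament achieves this.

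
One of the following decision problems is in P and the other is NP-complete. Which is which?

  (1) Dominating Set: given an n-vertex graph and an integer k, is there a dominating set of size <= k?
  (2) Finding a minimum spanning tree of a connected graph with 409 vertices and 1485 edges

(1) is NP-complete: reduces from Set Cover (with k part of the input).
(2) is P: Kruskal's / Prim's algorithms run in polynomial time.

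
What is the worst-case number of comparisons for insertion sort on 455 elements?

Insertion sort on reverse-sorted input: 1 + 2 + ... + (455-1) = 103285 comparisons.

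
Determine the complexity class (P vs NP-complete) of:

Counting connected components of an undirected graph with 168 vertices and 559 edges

This problem is in P: BFS/DFS visits each vertex and edge once: O(V+E).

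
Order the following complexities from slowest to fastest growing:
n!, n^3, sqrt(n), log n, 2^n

Ordered by growth rate: log n < sqrt(n) < n^3 < 2^n < n!.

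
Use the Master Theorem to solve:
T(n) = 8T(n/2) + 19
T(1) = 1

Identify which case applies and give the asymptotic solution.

a=8, b=2, f(n)=19.
log_2(8) = 3 > 0.
Since f(n) = O(n^0) is polynomially smaller than n^3, Case 1 applies.
T(n) = Theta(n^3).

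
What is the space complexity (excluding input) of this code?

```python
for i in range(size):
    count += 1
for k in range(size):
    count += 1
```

Space complexity: O(1).
Only a constant amount of auxiliary storage is used; nothing grows with n.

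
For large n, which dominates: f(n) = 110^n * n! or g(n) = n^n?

f(n) = 110^n * n! grows faster: by Stirling n! ~ sqrt(2 pi n)(n/e)^n, so 110^n n! / n^n ~ (110/e)^n sqrt(2 pi n) -> infinity since 110/e > 1.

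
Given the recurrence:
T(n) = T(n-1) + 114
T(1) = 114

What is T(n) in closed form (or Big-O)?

Unrolling: T(n) = T(n-1) + 114 = T(n-2) + 2*114 = ... = T(1) + (n-1)*114 = 114 + (n-1)*114 = 114n.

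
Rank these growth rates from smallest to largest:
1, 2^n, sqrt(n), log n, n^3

Ordered by growth rate: 1 < log n < sqrt(n) < n^3 < 2^n.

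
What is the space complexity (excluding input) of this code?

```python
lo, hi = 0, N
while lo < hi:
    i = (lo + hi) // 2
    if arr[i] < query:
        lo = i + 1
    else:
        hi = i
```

Space complexity: O(1).
Only a constant amount of auxiliary storage is used; nothing grows with n.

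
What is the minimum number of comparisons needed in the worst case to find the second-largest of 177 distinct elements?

Lower bound: finding the max needs 177-1 comparisons. By the adversary weight-doubling argument, the max must personally win >= ceil(log_2(177)) = 8 comparisons; the 2nd-largest is among those 8 losers, needing 8-1 more comparisons. Total >= 177-1 + 8-1 = 183. A balanced knockout tournament achieves this.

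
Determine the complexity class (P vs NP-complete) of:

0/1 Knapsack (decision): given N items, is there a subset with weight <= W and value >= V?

This problem is NP-complete: reduces from Subset Sum.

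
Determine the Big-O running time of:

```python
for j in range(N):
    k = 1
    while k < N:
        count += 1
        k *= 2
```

Time complexity: O(n log n).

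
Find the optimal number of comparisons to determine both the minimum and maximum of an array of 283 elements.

Naive approach: 564 comparisons (282 for max + 282 for min).
Optimal: Compare elements in pairs first (floor(n/2) = 141 comparisons), then find max among winners and min among losers (141 comparisons each).
Total: ceil(3n/2) - 2 = 423 comparisons. An adversary argument shows this is also a lower bound.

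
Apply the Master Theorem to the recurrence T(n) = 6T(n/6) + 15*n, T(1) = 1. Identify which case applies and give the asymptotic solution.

a=6, b=6, f(n)=15*n.
log_6(6) = 1, so n^(log_b(a)) = n.
f(n) = Theta(n), so Case 2 applies.
T(n) = Theta(n log n).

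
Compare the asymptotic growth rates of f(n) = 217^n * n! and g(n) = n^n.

f(n) = 217^n * n! grows faster: by Stirling n! ~ sqrt(2 pi n)(n/e)^n, so 217^n n! / n^n ~ (217/e)^n sqrt(2 pi n) -> infinity since 217/e > 1.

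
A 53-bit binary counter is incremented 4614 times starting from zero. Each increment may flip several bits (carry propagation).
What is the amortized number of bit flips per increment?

Bit i flips on every 2^i-th increment, so over 4614 increments bit i flips floor(4614/2^i) times. Summing over i: total flips < 2 * 4614. Amortized: < 2 = O(1) per increment.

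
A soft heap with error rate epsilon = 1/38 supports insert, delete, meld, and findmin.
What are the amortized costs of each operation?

Soft heaps (Chazelle) allow up to an epsilon = 1/38 fraction of elements to have corrupted (raised) keys. Insert is O(log(1/epsilon)) = O(log 38) amortized -- the structure maintains heap-ordered binary trees of rank bounded by O(log(1/epsilon)). Meld concatenates root lists: O(1) amortized. Delete and findmin are O(1) amortized.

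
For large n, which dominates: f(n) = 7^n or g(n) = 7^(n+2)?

f(n) = 7^n and g(n) = 7^(n+2) are Theta of each other: 7^(n+2) = 7^2 * 7^n = Theta(7^n).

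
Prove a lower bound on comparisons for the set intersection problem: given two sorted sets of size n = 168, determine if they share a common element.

For two sorted arrays of size n = 168, any correct algorithm must examine Omega(n) elements. If fewer are examined, an adversary places a common element in an unexamined gap. A merge-based scan achieves O(n), so the bound is tight.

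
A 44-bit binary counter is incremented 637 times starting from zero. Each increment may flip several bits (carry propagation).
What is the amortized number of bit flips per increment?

Bit i flips on every 2^i-th increment, so over 637 increments bit i flips floor(637/2^i) times. Summing over i: total flips < 2 * 637. Amortized: < 2 = O(1) per increment.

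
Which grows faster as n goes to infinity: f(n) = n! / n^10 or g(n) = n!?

g(n) = n! grows faster: the ratio n!/(n!/n^10) = n^10 -> infinity.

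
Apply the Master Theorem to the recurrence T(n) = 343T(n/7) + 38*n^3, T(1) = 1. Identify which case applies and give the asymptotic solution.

a=343, b=7, f(n)=38*n^3.
log_7(343) = 3, so n^(log_b(a)) = n^3.
f(n) = Theta(n^3), so Case 2 applies.
T(n) = Theta(n^3 log n).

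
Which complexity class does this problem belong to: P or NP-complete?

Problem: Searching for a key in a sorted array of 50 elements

This problem is in P: binary search runs in O(log n).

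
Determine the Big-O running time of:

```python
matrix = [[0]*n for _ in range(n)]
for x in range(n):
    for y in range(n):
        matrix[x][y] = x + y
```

Time complexity: O(n^2).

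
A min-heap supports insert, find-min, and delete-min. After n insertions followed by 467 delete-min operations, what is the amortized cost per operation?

Insert takes O(log n) worst case. Delete-min takes O(log n). Over a sequence of n inserts and 467 delete-mins, total cost is O((n + 467) log n). Amortized per operation: O(log n).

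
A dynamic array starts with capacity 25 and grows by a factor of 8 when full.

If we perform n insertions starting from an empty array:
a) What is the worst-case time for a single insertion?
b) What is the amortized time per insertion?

(a) Worst-case single insertion: O(n) -- when the array is full at capacity c, the resize copies all c elements, and c can be Theta(n).
(b) Resizes happen at sizes 25, 200, 1600, ... Total copy cost for n insertions: 25 + 200 + ... = O(n) (geometric series with ratio 1/8). Amortized cost per insertion: O(n)/n = O(1).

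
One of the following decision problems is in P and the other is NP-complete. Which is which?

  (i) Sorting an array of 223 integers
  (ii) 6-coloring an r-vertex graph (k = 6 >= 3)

(i) is P: merge sort runs in O(n log n).
(ii) is NP-complete: graph k-coloring for k>=3 is NP-complete by reduction from 3-SAT.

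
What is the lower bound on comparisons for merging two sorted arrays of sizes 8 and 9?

Adversary argument: with sizes 8 and 9 (differing by at most 1), interleave the two arrays so that every consecutive pair in the output comes from different inputs. Then each of the 16 adjacent output pairs must be directly compared, or the algorithm cannot determine their relative order. So 16 comparisons are necessary; standard merge achieves this.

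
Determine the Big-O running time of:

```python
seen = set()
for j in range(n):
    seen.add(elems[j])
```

Time complexity: O(n).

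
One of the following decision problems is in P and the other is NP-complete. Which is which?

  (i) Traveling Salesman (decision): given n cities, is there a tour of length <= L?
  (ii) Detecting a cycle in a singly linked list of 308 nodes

(i) is NP-complete: reduces from Hamiltonian Cycle.
(ii) is P: Floyd's tortoise-and-hare runs in O(n) time, O(1) space.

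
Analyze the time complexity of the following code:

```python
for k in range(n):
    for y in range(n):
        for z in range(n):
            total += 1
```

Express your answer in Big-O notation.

Time complexity: O(n^3).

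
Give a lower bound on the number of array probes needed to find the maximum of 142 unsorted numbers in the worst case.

Adversary: any unprobed cell could hold a value larger than everything seen so far. If fewer than 142 cells are probed, the adversary places the max in an unprobed cell. So all 142 cells must be examined; together with 142-1 comparisons this is tight.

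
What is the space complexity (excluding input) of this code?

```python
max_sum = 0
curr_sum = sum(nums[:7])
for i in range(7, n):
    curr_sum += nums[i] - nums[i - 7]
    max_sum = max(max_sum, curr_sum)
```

Space complexity: O(1).
Only a constant amount of auxiliary storage is used; nothing grows with n.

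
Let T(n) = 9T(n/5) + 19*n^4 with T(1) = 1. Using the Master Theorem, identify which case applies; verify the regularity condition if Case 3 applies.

a=9, b=5, f(n)=19*n^4.
log_5(9) = 1.365 < 4.
f(n) = Omega(n^(1.365+epsilon)) for some epsilon > 0, so Case 3 is the candidate.
Regularity: a*f(n/b) = 9*19*(n/5)^4 = (9/625)*19*n^4 <= c*f(n) with c = 9/625 < 1. Satisfied.
Case 3: T(n) = Theta(n^4).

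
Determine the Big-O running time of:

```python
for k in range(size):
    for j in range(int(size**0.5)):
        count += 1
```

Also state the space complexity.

Time complexity: O(n * sqrt(n)).
Space complexity: O(1).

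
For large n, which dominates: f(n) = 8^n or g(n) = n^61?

f(n) = 8^n grows faster: any exponential with base > 1 dominates every polynomial.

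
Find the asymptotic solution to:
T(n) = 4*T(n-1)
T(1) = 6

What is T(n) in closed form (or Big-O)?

Each step multiplies by 4. T(n) = T(1)*4^(n-1) = 6*4^(n-1).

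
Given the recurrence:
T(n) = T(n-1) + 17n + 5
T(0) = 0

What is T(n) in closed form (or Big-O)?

Dominant term in sum is 17*sum(i, i=1..n) = 17*n*(n+1)/2 = O(n^2).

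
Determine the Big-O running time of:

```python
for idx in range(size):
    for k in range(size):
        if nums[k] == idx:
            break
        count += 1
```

Time complexity: O(n^2).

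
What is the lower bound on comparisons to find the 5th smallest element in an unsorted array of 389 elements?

Finding the 5th smallest of 389 elements requires Omega(n) comparisons. Every element must participate in at least one comparison; otherwise it could be the 5th smallest.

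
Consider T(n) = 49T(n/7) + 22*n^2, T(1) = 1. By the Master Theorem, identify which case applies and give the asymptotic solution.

a=49, b=7, f(n)=22*n^2.
log_7(49) = 2, so n^(log_b(a)) = n^2.
f(n) = Theta(n^2), so Case 2 applies.
T(n) = Theta(n^2 log n).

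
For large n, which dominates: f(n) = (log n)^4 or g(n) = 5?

f(n) = (log n)^4 grows faster: any unbounded function dominates a constant.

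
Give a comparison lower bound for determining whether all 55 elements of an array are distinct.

In the algebraic decision-tree model, the YES region for element distinctness on 55 elements has 55! connected components (one per ordering). Ben-Or's theorem then gives a lower bound of Omega(log(n!)) = Omega(n log n).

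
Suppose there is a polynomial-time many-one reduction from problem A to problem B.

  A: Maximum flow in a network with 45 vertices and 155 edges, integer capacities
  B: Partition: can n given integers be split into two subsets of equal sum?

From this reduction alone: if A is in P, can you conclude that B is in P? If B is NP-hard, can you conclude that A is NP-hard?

A poly-time reduction A <=_p B transfers tractability DOWN (B easy => A easy) and hardness UP (A hard => B hard), not the reverse.
From A in P, the reduction alone does NOT give B in P: any problem in P trivially reduces to SAT, yet SAT is not known to be in P.
From B NP-hard, the reduction alone does NOT give A NP-hard: again, easy problems reduce to hard ones.
(Here in fact A is P and B is NP-complete.)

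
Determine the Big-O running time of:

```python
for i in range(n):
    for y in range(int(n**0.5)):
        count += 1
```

Time complexity: O(n * sqrt(n)).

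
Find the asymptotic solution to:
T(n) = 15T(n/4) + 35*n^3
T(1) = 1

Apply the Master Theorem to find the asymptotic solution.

a=15, b=4, f(n)=35*n^3. log_4(15) = 1.953 < 3. Case 3: T(n) = O(n^3).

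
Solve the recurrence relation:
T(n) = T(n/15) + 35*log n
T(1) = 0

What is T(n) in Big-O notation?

Each of the log_15(n) levels adds O(log n). T(n) = O(log^2 n).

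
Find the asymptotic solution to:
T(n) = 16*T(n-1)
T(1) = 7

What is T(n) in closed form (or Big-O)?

Each step multiplies by 16. T(n) = T(1)*16^(n-1) = 7*16^(n-1).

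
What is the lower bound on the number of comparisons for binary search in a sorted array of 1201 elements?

With 1201 possible positions, we need at least ceil(log_2(1201)) = 11 comparisons. Each comparison splits the remaining candidates by at most half.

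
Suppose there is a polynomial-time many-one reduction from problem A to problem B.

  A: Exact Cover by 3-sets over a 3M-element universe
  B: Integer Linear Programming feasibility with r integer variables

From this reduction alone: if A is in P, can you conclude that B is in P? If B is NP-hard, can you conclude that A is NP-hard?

A poly-time reduction A <=_p B transfers tractability DOWN (B easy => A easy) and hardness UP (A hard => B hard), not the reverse.
From A in P, the reduction alone does NOT give B in P: any problem in P trivially reduces to SAT, yet SAT is not known to be in P.
From B NP-hard, the reduction alone does NOT give A NP-hard: again, easy problems reduce to hard ones.
(Here in fact A is NP-complete and B is NP-complete.)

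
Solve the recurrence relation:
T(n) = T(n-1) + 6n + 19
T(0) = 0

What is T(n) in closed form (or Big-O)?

Dominant term in sum is 6*sum(i, i=1..n) = 6*n*(n+1)/2 = O(n^2).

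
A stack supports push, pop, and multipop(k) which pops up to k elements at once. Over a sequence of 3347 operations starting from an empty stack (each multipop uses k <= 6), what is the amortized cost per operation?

Each element is pushed exactly once and popped at most once (whether by pop or as part of a multipop). So the total number of individual pops over the whole sequence is at most the number of pushes, which is at most 3347. Total work <= 2 * 3347, hence O(1) amortized per operation.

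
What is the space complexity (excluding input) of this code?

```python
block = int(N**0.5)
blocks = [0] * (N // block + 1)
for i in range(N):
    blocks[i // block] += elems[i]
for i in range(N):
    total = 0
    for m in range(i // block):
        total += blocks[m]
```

Space complexity: O(sqrt(n)).
Storage scales with sqrt(n).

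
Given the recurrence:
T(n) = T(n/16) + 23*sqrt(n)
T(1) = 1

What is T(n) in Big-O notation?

Each level contributes sqrt(n/16^k). Geometric series with ratio 1/sqrt(16) < 1 sums to O(sqrt(n)).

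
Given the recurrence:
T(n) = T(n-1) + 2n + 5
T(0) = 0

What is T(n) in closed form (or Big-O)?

Dominant term in sum is 2*sum(i, i=1..n) = 2*n*(n+1)/2 = O(n^2).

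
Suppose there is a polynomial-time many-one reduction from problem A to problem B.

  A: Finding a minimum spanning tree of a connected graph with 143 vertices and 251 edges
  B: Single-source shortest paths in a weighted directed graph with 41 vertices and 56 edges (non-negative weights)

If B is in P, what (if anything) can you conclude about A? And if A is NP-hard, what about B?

A poly-time reduction A <=_p B means any A-instance can be transformed to a B-instance in poly time.
If B is in P: compose the reduction with B's poly-time algorithm to solve A in poly time, so A is in P.
If A is NP-hard: every NP problem reduces to A, which reduces to B; composing reductions, every NP problem reduces to B, so B is NP-hard.
(Here in fact A is P and B is P.)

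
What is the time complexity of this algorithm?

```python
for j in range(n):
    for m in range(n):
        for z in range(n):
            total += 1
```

Time complexity: O(n^3).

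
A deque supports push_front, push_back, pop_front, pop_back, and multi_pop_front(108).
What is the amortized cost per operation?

Assign 2 credits to each push operation. A pop uses 1 saved credit. multi_pop_front(108) uses up to 108 saved credits from previous pushes. Credits never go negative. Amortized cost is O(1).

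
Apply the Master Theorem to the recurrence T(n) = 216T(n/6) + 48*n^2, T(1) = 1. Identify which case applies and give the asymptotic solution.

a=216, b=6, f(n)=48*n^2.
log_6(216) = 3 > 2.
Since f(n) = O(n^2) is polynomially smaller than n^3, Case 1 applies.
T(n) = Theta(n^3).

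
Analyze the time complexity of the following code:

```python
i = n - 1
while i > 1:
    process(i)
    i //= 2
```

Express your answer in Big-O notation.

Time complexity: O(log n).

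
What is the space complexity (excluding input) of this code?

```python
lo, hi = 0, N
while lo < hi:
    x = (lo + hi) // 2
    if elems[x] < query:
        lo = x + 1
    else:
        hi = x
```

Space complexity: O(1).
Only a constant amount of auxiliary storage is used; nothing grows with n.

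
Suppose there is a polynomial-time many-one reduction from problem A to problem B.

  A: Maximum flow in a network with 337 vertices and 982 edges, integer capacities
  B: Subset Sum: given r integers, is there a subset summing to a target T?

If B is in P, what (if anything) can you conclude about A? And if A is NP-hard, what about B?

A poly-time reduction A <=_p B means any A-instance can be transformed to a B-instance in poly time.
If B is in P: compose the reduction with B's poly-time algorithm to solve A in poly time, so A is in P.
If A is NP-hard: every NP problem reduces to A, which reduces to B; composing reductions, every NP problem reduces to B, so B is NP-hard.
(Here in fact A is P and B is NP-complete.)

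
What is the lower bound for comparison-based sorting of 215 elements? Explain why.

A comparison-based sorting algorithm corresponds to a decision tree. With 215! possible permutations, the tree has 215! leaves. The height is at least log_2(215!) = Omega(n log n) by Stirling's approximation.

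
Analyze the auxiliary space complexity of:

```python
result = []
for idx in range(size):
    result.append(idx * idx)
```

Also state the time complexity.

Space complexity: O(n).
Auxiliary storage grows linearly with the input size n in the worst case.
Time complexity: O(n).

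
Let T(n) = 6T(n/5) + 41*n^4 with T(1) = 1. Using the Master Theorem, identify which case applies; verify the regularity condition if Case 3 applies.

a=6, b=5, f(n)=41*n^4.
log_5(6) = 1.113 < 4.
f(n) = Omega(n^(1.113+epsilon)) for some epsilon > 0, so Case 3 is the candidate.
Regularity: a*f(n/b) = 6*41*(n/5)^4 = (6/625)*41*n^4 <= c*f(n) with c = 6/625 < 1. Satisfied.
Case 3: T(n) = Theta(n^4).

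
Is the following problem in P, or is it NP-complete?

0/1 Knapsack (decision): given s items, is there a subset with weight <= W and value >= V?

This problem is NP-complete: reduces from Subset Sum.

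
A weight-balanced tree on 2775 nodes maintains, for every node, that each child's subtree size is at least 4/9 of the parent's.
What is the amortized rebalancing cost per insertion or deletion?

With balance ratio 4/9, tree height is O(log_{9/4}(2775)) = O(log n). A rebalance at a node of size s costs O(s) but requires Omega(s) updates in that subtree to retrigger. Summed over the O(log n) ancestors of the touched leaf, amortized rebalancing is O(log n).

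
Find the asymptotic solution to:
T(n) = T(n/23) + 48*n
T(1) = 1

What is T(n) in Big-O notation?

Geometric series: 48*n*(1 + 1/23 + 1/23^2 + ...) = O(n). T(n) = O(n).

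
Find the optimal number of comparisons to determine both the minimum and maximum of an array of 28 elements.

Naive approach: 54 comparisons (27 for max + 27 for min).
Optimal: Compare elements in pairs first (floor(n/2) = 14 comparisons), then find max among winners and min among losers (13 comparisons each).
Total: ceil(3n/2) - 2 = 40 comparisons. An adversary argument shows this is also a lower bound.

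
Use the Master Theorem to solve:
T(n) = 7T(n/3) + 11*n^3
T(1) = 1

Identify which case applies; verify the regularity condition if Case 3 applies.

a=7, b=3, f(n)=11*n^3.
log_3(7) = 1.771 < 3.
f(n) = Omega(n^(1.771+epsilon)) for some epsilon > 0, so Case 3 is the candidate.
Regularity: a*f(n/b) = 7*11*(n/3)^3 = (7/27)*11*n^3 <= c*f(n) with c = 7/27 < 1. Satisfied.
Case 3: T(n) = Theta(n^3).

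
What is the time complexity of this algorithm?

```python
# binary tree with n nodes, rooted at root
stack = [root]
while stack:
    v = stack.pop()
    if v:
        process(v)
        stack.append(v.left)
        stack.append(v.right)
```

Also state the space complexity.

Time complexity: O(n).
Space complexity: O(n).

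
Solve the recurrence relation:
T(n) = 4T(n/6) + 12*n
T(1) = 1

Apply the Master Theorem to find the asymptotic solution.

a=4, b=6, f(n)=12*n. log_6(4) = 0.7737 < 1. Case 3: T(n) = O(n).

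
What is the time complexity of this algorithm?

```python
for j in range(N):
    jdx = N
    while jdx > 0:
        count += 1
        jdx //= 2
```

Time complexity: O(n log n).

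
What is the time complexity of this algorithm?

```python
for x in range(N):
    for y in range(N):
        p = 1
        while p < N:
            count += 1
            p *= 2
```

Time complexity: O(n^2 log n).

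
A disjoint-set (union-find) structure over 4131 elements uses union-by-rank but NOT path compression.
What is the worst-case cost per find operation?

Union-by-rank alone keeps every tree's height <= log_2(4131) ~= 12.0. Each find traverses from a node to its root, costing O(height) = O(log n). Without path compression this bound is tight.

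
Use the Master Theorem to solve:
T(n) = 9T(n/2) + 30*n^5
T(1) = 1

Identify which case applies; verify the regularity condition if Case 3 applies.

a=9, b=2, f(n)=30*n^5.
log_2(9) = 3.17 < 5.
f(n) = Omega(n^(3.17+epsilon)) for some epsilon > 0, so Case 3 is the candidate.
Regularity: a*f(n/b) = 9*30*(n/2)^5 = (9/32)*30*n^5 <= c*f(n) with c = 9/32 < 1. Satisfied.
Case 3: T(n) = Theta(n^5).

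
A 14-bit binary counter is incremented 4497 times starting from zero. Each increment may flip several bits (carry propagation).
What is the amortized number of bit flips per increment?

Bit i flips on every 2^i-th increment, so over 4497 increments bit i flips floor(4497/2^i) times. Summing over i: total flips < 2 * 4497. Amortized: < 2 = O(1) per increment.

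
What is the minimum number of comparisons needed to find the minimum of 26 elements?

Finding the minimum requires 25 comparisons, identical reasoning to finding the maximum. Each comparison eliminates one candidate.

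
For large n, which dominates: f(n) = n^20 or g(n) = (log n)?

f(n) = n^20 grows faster: any positive polynomial dominates any polylog.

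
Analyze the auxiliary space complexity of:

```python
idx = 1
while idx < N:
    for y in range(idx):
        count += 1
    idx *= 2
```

Space complexity: O(1).
Only a constant amount of auxiliary storage is used; nothing grows with n.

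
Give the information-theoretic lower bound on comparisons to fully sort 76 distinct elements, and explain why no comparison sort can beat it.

A comparison sort is a binary decision tree whose leaves are the 76! = 1885494701666050254987932260861146558230394535379329335672487982961844043495537923117729972224000000000000000000 possible output permutations. A binary tree with L leaves has height >= ceil(log_2(L)). So any comparison sort needs >= ceil(log_2(76!)) = 370 comparisons in the worst case.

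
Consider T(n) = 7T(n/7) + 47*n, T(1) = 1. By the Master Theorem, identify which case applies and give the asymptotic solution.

a=7, b=7, f(n)=47*n.
log_7(7) = 1, so n^(log_b(a)) = n.
f(n) = Theta(n), so Case 2 applies.
T(n) = Theta(n log n).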